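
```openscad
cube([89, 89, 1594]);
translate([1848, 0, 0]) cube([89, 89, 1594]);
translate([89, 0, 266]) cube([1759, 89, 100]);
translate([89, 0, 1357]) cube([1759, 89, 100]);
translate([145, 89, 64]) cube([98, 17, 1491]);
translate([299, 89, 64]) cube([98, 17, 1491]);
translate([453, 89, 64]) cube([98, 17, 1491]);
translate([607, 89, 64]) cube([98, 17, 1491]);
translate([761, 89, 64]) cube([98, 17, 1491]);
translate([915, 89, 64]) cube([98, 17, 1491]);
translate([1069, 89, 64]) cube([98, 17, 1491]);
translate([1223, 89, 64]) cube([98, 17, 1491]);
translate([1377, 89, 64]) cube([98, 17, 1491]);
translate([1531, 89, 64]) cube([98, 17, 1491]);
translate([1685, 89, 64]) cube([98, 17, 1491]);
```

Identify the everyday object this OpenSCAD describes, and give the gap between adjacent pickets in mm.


A fence section. The picket gap is 56 mm.

Two posts, two rails, 11 pickets — a fence section. Span 1759 mm holds 11 pickets of 98 mm with 12 equal gaps: ⌊(1759 − 11·98) / 12⌋ = 56 mm.


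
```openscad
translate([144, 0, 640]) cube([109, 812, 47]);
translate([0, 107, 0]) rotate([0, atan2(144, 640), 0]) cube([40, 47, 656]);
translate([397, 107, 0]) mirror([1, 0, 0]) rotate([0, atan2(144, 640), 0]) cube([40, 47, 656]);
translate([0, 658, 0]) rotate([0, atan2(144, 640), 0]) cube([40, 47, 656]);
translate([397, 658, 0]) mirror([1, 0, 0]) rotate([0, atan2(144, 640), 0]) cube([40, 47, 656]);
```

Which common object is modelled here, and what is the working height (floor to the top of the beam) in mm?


A sawhorse. The overall height is 687 mm.

A beam across two mirrored pairs of raked legs — a sawhorse. The beam's underside is at z = 640 (matching the legs' vertical rise in atan2(144, 640)) and the beam is 47 mm tall, so its top is at 640 + 47 = 687 mm. The raked legs top out at the beam's underside, so that is the highest point.


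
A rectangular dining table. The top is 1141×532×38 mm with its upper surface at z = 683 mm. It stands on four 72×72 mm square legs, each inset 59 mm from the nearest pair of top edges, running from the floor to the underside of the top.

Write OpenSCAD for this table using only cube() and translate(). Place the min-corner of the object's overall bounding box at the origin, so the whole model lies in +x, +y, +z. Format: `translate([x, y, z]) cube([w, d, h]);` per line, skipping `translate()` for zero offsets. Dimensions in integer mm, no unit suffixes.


translate([0, 0, 645]) cube([1141, 532, 38]);
translate([59, 59, 0]) cube([72, 72, 645]);
translate([1010, 59, 0]) cube([72, 72, 645]);
translate([59, 401, 0]) cube([72, 72, 645]);
translate([1010, 401, 0]) cube([72, 72, 645]);


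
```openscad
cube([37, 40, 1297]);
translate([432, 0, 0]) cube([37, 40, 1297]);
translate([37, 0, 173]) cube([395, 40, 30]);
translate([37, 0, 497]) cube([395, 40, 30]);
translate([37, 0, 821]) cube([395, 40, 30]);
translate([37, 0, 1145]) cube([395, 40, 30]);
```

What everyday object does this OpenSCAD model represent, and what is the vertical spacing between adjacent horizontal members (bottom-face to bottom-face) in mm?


A ladder. The rung spacing is 324 mm.

Two tall 37×40 posts with 4 short bars between them — a ladder. Adjacent rungs sit at z = 173 and z = 497, so the spacing is 497 − 173 = 324 mm.


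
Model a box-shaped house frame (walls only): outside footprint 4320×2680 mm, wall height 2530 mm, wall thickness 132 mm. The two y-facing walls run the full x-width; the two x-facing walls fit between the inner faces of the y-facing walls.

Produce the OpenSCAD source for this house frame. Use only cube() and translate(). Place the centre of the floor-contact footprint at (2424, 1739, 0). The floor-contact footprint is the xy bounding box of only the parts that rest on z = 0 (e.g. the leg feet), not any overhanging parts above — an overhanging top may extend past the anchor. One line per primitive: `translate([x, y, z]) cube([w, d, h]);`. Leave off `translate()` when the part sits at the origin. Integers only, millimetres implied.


translate([264, 399, 0]) cube([4320, 132, 2530]);
translate([264, 2947, 0]) cube([4320, 132, 2530]);
translate([264, 531, 0]) cube([132, 2416, 2530]);
translate([4452, 531, 0]) cube([132, 2416, 2530]);


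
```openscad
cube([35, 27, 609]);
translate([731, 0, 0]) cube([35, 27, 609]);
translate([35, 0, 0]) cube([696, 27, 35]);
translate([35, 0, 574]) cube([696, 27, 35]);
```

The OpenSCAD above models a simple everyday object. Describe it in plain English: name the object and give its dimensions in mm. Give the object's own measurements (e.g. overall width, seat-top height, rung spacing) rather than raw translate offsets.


A rectangular picture frame lying in the x–z plane (depth along y). The opening is 696 mm wide (x) by 539 mm tall (z), surrounded by a border 35 mm wide on all four sides. The frame is 27 mm deep and is made of two full-height vertical stiles with two horizontal rails fitted between them.


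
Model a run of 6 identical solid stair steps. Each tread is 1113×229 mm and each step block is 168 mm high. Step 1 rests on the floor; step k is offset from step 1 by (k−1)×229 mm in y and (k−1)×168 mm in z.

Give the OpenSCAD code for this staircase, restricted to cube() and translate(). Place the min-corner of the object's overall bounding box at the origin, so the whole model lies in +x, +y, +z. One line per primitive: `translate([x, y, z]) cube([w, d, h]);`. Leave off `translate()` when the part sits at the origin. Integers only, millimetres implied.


cube([1113, 229, 168]);
translate([0, 229, 168]) cube([1113, 229, 168]);
translate([0, 458, 336]) cube([1113, 229, 168]);
translate([0, 687, 504]) cube([1113, 229, 168]);
translate([0, 916, 672]) cube([1113, 229, 168]);
translate([0, 1145, 840]) cube([1113, 229, 168]);


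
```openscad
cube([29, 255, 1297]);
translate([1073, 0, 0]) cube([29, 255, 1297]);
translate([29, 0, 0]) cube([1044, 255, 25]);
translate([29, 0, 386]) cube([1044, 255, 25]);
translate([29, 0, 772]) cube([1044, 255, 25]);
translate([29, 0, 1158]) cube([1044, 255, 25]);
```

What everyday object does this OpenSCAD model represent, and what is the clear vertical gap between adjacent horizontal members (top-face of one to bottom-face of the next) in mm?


A bookshelf. The clear shelf gap is 361 mm.

Two tall side panels with 4 horizontal boards between them — a bookshelf. The first two shelf undersides are at z = 0 and z = 386; with shelf thickness 25, the clear gap is 386 − 0 − 25 = 361 mm.


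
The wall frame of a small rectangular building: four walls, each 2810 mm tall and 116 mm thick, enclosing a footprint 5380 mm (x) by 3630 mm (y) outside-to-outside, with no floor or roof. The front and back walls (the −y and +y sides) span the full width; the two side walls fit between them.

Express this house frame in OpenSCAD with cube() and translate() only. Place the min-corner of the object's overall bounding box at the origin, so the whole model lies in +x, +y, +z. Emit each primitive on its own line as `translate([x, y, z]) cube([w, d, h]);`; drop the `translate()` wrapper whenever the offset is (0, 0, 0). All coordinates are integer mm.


cube([5380, 116, 2810]);
translate([0, 3514, 0]) cube([5380, 116, 2810]);
translate([0, 116, 0]) cube([116, 3398, 2810]);
translate([5264, 116, 0]) cube([116, 3398, 2810]);


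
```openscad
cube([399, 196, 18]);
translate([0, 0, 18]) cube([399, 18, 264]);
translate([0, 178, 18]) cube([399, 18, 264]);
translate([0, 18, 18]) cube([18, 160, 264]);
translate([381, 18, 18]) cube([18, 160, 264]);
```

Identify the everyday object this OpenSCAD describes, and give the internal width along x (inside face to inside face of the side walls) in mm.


An open box. The internal width is 363 mm.

A 399×196 base slab with four walls standing on it — an open box. The base is 399 mm wide and the walls are 18 mm thick, so the internal width is 399 − 2 × 18 = 363 mm.


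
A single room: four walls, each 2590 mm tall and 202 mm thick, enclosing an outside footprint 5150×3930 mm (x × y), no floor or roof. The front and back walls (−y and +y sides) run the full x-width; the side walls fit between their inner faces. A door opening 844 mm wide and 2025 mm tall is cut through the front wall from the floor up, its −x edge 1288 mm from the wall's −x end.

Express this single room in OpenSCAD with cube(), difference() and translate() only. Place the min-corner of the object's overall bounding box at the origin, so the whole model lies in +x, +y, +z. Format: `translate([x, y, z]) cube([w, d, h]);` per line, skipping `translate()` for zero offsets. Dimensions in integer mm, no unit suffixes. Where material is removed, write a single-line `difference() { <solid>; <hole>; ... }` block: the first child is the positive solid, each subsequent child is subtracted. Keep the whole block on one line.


difference() { cube([5150, 202, 2590]); translate([1288, 0, 0]) cube([844, 202, 2025]); }
translate([0, 3728, 0]) cube([5150, 202, 2590]);
translate([0, 202, 0]) cube([202, 3526, 2590]);
translate([4948, 202, 0]) cube([202, 3526, 2590]);


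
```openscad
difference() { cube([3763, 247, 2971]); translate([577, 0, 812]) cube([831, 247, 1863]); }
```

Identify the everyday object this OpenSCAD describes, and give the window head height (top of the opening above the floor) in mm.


A wall with a window opening. The window head height is 2675 mm.

A wall with a rectangular opening subtracted — a window. Sill at z = 812, opening 1863 mm tall, so the head is at 812 + 1863 = 2675 mm.


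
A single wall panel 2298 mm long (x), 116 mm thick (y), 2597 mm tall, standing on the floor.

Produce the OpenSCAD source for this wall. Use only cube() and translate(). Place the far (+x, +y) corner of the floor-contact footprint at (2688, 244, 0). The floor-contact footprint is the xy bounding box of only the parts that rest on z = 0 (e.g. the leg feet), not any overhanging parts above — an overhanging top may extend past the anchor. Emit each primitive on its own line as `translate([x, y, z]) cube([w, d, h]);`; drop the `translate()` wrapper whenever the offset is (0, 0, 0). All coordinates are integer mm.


translate([390, 128, 0]) cube([2298, 116, 2597]);


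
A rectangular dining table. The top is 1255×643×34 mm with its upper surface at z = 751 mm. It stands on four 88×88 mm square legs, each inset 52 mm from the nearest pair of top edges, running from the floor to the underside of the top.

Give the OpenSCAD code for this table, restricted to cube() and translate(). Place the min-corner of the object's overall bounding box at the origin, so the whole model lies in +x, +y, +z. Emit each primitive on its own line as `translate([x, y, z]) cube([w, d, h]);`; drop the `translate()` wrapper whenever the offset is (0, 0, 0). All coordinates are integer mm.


// leg_h = 751 - 34 = 717
translate([0, 0, 717]) cube([1255, 643, 34]);
translate([52, 52, 0]) cube([88, 88, 717]);
translate([1115, 52, 0]) cube([88, 88, 717]);
translate([52, 503, 0]) cube([88, 88, 717]);
translate([1115, 503, 0]) cube([88, 88, 717]);


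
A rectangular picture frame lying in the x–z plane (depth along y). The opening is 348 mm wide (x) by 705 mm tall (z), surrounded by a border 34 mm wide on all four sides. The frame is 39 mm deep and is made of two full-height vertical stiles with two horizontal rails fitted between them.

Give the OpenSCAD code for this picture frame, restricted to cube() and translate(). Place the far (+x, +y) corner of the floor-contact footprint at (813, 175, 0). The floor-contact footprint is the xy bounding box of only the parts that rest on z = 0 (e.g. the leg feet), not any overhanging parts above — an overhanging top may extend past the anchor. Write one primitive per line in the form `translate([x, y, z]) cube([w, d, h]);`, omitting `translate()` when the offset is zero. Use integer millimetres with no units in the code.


translate([397, 136, 0]) cube([34, 39, 773]);
translate([779, 136, 0]) cube([34, 39, 773]);
translate([431, 136, 0]) cube([348, 39, 34]);
translate([431, 136, 739]) cube([348, 39, 34]);


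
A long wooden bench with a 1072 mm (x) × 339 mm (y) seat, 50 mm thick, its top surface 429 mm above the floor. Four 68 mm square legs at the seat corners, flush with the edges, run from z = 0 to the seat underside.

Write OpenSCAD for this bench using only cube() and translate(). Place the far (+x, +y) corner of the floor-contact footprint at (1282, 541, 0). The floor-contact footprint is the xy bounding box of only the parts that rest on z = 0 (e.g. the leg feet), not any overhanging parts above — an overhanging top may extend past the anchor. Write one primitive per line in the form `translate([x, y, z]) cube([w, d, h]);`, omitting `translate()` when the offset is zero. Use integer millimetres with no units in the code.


translate([210, 202, 379]) cube([1072, 339, 50]);
translate([210, 202, 0]) cube([68, 68, 379]);
translate([210, 473, 0]) cube([68, 68, 379]);
translate([1214, 202, 0]) cube([68, 68, 379]);
translate([1214, 473, 0]) cube([68, 68, 379]);


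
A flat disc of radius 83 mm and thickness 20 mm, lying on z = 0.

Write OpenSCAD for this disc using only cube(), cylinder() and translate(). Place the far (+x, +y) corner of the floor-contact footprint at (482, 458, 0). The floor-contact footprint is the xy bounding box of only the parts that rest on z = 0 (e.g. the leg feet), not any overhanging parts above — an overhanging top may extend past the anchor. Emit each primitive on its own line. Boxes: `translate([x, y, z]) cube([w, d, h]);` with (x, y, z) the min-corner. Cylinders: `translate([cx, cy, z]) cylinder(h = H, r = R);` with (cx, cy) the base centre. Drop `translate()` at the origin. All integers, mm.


translate([399, 375, 0]) cylinder(h = 20, r = 83);


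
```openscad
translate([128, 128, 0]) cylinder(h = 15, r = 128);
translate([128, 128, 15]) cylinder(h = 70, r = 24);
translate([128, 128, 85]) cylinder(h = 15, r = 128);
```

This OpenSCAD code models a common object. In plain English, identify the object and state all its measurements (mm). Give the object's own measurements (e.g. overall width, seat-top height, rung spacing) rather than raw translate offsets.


A spool: two coaxial disc flanges of radius 128 mm and thickness 15 mm, joined by a core cylinder of radius 24 mm and height 70 mm. The lower flange rests on z = 0 and the three cylinders share a vertical axis.


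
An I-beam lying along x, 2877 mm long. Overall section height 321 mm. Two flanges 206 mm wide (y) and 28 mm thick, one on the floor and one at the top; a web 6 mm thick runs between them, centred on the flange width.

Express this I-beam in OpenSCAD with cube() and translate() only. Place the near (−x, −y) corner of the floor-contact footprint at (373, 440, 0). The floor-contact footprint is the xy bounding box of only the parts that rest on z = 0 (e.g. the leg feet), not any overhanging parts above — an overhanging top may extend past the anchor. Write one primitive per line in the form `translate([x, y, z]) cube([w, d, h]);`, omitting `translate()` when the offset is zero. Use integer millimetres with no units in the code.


translate([373, 440, 0]) cube([2877, 206, 28]);
translate([373, 540, 28]) cube([2877, 6, 265]);
translate([373, 440, 293]) cube([2877, 206, 28]);


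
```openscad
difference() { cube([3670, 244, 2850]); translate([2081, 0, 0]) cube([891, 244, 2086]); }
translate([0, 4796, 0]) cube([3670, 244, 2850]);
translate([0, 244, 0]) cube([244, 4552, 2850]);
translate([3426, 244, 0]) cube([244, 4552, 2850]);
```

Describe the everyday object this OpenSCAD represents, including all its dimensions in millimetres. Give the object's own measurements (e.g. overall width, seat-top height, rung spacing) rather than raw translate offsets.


A single room: four walls, each 2850 mm tall and 244 mm thick, enclosing an outside footprint 3670×5040 mm (x × y), no floor or roof. The front and back walls (−y and +y sides) run the full x-width; the side walls fit between their inner faces. A door opening 891 mm wide and 2086 mm tall is cut through the front wall from the floor up, its −x edge 2081 mm from the wall's −x end.


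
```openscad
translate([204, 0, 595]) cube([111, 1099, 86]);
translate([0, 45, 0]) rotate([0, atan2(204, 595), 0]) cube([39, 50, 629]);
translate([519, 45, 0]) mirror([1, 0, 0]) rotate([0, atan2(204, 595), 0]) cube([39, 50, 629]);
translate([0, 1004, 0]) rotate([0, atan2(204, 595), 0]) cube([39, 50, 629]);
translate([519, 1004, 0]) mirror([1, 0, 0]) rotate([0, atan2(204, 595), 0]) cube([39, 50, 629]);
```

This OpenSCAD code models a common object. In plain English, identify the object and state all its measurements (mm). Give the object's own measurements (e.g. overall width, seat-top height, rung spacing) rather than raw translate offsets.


A sawhorse. A 111×1099×86 mm beam (x, y, z) sits on two A-frame leg pairs. Each pair is two raked legs of 39×50 mm section (50 mm along y) splaying symmetrically in x. Each leg rises 595 mm vertically over 204 mm of horizontal reach and is 629 mm long along its own axis. Every leg's outer bottom edge rests on the floor and its outer top edge meets a bottom edge of the beam — the left legs (tilting toward +x) meet the beam's −x bottom edge, the right legs (their mirror images, tilting toward −x) meet its +x bottom edge — so the leg tops tuck under the beam, the beam's underside is 595 mm above the floor, and the feet are 519 mm apart outside-to-outside with the beam centred between them. The two leg pairs are set in 45 mm from either end of the beam.


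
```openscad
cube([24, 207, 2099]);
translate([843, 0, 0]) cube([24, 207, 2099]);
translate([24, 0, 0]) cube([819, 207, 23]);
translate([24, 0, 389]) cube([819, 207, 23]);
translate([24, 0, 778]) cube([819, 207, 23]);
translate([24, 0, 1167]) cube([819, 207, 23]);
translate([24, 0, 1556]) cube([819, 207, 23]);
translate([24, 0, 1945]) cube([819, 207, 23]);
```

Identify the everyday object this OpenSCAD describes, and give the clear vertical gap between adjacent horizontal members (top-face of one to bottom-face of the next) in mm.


A bookshelf. The clear shelf gap is 366 mm.

Two tall side panels with 6 horizontal boards between them — a bookshelf. The first two shelf undersides are at z = 0 and z = 389; with shelf thickness 23, the clear gap is 389 − 0 − 23 = 366 mm.


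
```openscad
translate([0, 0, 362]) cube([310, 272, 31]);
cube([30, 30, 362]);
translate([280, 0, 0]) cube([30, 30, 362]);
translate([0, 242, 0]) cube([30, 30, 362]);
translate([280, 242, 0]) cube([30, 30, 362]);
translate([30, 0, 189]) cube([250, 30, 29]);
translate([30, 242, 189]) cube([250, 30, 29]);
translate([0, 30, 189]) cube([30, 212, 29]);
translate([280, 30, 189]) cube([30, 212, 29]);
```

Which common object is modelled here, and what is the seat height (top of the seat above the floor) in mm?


A stool. The seat height is 393 mm.

A 310×272×31 slab at z = 362 on four corner posts — a stool. The seat top is 362 + 31 = 393 mm.


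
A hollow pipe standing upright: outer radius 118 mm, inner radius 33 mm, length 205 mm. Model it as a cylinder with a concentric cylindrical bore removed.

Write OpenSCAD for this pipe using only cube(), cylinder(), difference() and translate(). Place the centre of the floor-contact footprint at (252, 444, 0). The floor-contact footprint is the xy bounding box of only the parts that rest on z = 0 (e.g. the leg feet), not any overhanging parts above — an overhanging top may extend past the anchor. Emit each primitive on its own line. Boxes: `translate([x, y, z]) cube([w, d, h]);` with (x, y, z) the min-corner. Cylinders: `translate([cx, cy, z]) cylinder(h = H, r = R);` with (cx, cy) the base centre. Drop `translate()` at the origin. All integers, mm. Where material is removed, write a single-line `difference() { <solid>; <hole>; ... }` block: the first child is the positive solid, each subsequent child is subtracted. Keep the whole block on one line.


difference() { translate([252, 444, 0]) cylinder(h = 205, r = 118); translate([252, 444, 0]) cylinder(h = 205, r = 33); }


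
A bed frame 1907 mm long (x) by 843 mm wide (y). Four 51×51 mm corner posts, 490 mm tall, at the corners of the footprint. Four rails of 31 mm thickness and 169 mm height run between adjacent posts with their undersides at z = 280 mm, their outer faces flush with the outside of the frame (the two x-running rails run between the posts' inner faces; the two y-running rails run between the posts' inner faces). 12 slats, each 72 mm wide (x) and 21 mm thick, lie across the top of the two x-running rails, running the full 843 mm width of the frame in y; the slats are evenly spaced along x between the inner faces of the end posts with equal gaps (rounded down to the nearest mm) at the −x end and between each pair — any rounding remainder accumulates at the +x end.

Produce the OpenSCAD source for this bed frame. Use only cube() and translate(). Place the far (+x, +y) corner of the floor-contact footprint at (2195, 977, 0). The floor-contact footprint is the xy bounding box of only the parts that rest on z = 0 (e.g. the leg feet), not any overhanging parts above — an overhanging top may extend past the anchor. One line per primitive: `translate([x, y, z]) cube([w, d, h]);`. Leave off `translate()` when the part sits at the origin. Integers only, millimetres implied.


translate([288, 134, 0]) cube([51, 51, 490]);
translate([288, 926, 0]) cube([51, 51, 490]);
translate([2144, 134, 0]) cube([51, 51, 490]);
translate([2144, 926, 0]) cube([51, 51, 490]);
translate([339, 134, 280]) cube([1805, 31, 169]);
translate([339, 946, 280]) cube([1805, 31, 169]);
translate([288, 185, 280]) cube([31, 741, 169]);
translate([2164, 185, 280]) cube([31, 741, 169]);
translate([411, 134, 449]) cube([72, 843, 21]);
translate([555, 134, 449]) cube([72, 843, 21]);
translate([699, 134, 449]) cube([72, 843, 21]);
translate([843, 134, 449]) cube([72, 843, 21]);
translate([987, 134, 449]) cube([72, 843, 21]);
translate([1131, 134, 449]) cube([72, 843, 21]);
translate([1275, 134, 449]) cube([72, 843, 21]);
translate([1419, 134, 449]) cube([72, 843, 21]);
translate([1563, 134, 449]) cube([72, 843, 21]);
translate([1707, 134, 449]) cube([72, 843, 21]);
translate([1851, 134, 449]) cube([72, 843, 21]);
translate([1995, 134, 449]) cube([72, 843, 21]);


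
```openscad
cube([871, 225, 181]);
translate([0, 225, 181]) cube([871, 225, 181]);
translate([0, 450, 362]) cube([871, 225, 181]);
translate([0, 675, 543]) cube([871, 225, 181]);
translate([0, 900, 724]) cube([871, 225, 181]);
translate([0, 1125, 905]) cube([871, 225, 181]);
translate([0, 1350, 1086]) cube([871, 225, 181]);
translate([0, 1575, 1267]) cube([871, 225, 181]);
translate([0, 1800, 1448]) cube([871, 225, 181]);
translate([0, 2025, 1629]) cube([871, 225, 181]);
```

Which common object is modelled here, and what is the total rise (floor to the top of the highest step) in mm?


A staircase. The total rise is 1810 mm.

10 identical blocks, each offset up and back from the previous — a staircase. Each step is 181 mm tall and there are 10 of them, so the total rise is 10 × 181 = 1810 mm.


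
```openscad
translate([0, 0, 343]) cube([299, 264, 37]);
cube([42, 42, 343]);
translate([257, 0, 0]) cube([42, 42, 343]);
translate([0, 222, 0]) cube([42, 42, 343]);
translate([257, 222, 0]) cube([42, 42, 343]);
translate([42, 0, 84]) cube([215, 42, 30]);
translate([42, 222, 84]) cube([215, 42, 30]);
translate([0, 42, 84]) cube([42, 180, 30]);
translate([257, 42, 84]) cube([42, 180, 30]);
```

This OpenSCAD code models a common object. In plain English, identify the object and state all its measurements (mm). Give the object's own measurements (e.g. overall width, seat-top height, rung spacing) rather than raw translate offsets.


A simple wooden stool: a rectangular seat 299 mm (x) by 264 mm (y), 37 mm thick, top face at z = 380 mm, on four square legs, each 42×42 mm in cross-section. The legs rest on z = 0, each flush with a corner of the seat. Four stretchers, 42 mm wide and 30 mm tall, connect adjacent legs with their undersides at z = 84 mm, each running between the inner faces of the legs it joins and aligned with the legs' outer faces on the other axis.


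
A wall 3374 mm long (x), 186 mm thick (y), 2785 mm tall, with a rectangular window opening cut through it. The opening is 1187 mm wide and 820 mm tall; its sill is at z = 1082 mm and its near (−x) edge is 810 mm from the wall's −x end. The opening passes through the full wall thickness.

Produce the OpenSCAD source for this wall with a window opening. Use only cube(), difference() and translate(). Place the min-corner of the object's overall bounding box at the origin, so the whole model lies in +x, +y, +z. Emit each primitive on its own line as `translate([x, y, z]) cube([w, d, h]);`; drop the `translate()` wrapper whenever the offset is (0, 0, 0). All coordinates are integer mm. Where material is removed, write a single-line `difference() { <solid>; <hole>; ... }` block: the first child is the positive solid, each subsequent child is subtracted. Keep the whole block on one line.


difference() { cube([3374, 186, 2785]); translate([810, 0, 1082]) cube([1187, 186, 820]); }


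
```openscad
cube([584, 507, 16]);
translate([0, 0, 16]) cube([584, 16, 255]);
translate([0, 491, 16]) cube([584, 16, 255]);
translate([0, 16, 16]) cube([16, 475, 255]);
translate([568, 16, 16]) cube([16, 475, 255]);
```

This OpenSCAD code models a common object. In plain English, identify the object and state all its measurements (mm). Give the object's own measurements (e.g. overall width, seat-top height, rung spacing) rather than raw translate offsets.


An open-topped rectangular box: outside dimensions 584×507×271 mm, with a uniform wall and base thickness of 16 mm. The base is a full 584×507 slab on the floor; four walls sit on top of the base. The front and back walls (the −y and +y sides) span the full width; the two side walls fit between them.


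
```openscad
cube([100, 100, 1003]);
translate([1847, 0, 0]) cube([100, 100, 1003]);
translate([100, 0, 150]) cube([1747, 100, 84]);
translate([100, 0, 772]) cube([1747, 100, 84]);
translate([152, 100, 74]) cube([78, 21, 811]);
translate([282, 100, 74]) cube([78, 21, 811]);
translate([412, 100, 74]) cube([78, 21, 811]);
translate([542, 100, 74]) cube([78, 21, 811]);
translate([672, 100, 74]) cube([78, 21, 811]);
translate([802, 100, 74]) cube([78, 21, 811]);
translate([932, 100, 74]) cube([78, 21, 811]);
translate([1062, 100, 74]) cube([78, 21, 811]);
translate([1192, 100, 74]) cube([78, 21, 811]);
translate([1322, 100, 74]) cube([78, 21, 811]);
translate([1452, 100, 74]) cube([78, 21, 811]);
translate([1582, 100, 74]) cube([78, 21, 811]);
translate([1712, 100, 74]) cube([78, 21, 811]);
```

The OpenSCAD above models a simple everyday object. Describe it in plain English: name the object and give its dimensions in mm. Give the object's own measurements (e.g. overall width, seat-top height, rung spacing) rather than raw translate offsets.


A fence section. Two 100×100 mm posts, 1003 mm tall, stand on the floor with a clear span of 1747 mm between their inner faces. Two horizontal rails of 100×84 mm section span the gap between the posts with their undersides at z = 150 mm and z = 772 mm, flush with the posts' −y face. 13 pickets, each 78 mm wide, 21 mm thick and 811 mm tall, are fixed to the +y face of the rails with their bottoms at z = 74 mm, spaced across the span with a 52 mm gap after the −x post and between neighbouring pickets, with 57 mm left before the +x post.


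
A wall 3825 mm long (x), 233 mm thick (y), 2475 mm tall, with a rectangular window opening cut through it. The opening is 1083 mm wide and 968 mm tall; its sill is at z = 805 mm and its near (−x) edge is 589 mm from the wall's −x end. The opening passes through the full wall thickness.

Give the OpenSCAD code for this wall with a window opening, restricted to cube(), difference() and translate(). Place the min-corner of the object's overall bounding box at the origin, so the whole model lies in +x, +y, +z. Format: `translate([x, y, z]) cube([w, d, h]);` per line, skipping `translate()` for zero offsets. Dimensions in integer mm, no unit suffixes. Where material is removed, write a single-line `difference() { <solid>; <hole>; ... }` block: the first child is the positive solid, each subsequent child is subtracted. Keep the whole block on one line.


difference() { cube([3825, 233, 2475]); translate([589, 0, 805]) cube([1083, 233, 968]); }


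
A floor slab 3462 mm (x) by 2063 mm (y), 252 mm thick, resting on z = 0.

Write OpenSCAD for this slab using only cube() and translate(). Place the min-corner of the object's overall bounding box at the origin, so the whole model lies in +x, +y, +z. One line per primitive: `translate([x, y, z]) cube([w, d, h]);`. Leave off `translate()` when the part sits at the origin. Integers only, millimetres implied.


cube([3462, 2063, 252]);


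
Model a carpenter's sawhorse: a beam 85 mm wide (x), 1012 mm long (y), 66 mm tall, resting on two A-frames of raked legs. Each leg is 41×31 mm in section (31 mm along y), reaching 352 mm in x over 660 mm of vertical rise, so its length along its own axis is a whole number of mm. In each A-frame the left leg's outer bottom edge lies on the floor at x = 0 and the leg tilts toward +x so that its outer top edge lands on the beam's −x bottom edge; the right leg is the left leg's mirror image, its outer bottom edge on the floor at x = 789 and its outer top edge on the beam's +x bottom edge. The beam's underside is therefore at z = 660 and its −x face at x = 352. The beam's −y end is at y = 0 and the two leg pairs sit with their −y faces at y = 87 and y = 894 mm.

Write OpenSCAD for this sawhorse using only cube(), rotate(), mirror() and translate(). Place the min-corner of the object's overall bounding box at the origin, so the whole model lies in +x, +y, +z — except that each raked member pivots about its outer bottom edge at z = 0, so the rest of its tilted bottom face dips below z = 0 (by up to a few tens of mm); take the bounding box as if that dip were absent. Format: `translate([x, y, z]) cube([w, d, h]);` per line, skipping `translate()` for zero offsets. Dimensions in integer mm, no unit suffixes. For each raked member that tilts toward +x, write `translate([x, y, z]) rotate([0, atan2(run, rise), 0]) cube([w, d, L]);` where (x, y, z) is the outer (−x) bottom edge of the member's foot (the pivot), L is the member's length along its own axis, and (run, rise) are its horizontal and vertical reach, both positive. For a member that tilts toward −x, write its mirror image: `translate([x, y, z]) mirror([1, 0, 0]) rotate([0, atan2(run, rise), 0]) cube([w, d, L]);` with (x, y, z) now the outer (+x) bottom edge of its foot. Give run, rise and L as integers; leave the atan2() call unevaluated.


translate([352, 0, 660]) cube([85, 1012, 66]);
translate([0, 87, 0]) rotate([0, atan2(352, 660), 0]) cube([41, 31, 748]);
translate([789, 87, 0]) mirror([1, 0, 0]) rotate([0, atan2(352, 660), 0]) cube([41, 31, 748]);
translate([0, 894, 0]) rotate([0, atan2(352, 660), 0]) cube([41, 31, 748]);
translate([789, 894, 0]) mirror([1, 0, 0]) rotate([0, atan2(352, 660), 0]) cube([41, 31, 748]);


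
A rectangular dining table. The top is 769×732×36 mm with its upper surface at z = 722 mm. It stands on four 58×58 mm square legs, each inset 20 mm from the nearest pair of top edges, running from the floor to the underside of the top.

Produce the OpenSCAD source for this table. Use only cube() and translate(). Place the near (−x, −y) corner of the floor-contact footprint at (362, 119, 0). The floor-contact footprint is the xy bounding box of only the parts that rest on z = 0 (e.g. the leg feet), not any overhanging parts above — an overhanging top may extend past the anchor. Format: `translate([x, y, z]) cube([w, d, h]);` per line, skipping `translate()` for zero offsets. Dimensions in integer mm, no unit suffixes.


translate([342, 99, 686]) cube([769, 732, 36]);
translate([362, 119, 0]) cube([58, 58, 686]);
translate([1033, 119, 0]) cube([58, 58, 686]);
translate([362, 753, 0]) cube([58, 58, 686]);
translate([1033, 753, 0]) cube([58, 58, 686]);


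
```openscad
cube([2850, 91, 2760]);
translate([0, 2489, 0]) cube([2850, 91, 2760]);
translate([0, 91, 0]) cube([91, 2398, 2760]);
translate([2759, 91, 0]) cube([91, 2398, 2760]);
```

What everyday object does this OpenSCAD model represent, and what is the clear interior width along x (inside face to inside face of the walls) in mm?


A house (or room) frame. The interior width is 2668 mm.

Four 2760 mm walls enclosing a rectangle with no floor or roof — a room or house frame. Outside width is 2850 mm and wall thickness is 91 mm, so the interior width is 2850 − 2 × 91 = 2668 mm.


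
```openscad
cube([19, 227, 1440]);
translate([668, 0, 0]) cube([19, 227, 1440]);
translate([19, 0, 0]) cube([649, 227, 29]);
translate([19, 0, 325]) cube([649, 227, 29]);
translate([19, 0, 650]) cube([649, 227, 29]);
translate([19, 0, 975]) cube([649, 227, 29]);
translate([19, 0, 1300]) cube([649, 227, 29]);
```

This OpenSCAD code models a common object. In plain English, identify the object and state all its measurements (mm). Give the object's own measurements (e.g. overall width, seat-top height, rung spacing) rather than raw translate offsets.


An open bookshelf. Two side panels, each 19 mm thick, 227 mm deep and 1440 mm tall, stand 687 mm apart (outside-to-outside). Between them sit 5 shelves, each 29 mm thick and 227 mm deep, spanning the full gap between the sides. The bottom shelf rests on the floor (its underside at z = 0) and the clear gap between one shelf's top and the next shelf's underside is 296 mm.


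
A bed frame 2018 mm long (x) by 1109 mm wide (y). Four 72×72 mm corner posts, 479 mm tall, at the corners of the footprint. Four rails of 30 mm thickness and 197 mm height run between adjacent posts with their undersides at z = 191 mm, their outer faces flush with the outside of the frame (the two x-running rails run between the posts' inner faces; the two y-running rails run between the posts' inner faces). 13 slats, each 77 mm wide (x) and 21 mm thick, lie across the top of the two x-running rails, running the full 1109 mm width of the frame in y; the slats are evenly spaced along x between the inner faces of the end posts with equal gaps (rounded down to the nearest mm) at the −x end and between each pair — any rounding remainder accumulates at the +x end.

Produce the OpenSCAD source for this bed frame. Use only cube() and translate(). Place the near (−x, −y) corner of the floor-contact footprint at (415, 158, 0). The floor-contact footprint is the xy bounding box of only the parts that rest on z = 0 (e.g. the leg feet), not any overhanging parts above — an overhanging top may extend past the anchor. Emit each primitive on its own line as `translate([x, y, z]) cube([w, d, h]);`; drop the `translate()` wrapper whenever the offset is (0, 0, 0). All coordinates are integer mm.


translate([415, 158, 0]) cube([72, 72, 479]);
translate([415, 1195, 0]) cube([72, 72, 479]);
translate([2361, 158, 0]) cube([72, 72, 479]);
translate([2361, 1195, 0]) cube([72, 72, 479]);
translate([487, 158, 191]) cube([1874, 30, 197]);
translate([487, 1237, 191]) cube([1874, 30, 197]);
translate([415, 230, 191]) cube([30, 965, 197]);
translate([2403, 230, 191]) cube([30, 965, 197]);
translate([549, 158, 388]) cube([77, 1109, 21]);
translate([688, 158, 388]) cube([77, 1109, 21]);
translate([827, 158, 388]) cube([77, 1109, 21]);
translate([966, 158, 388]) cube([77, 1109, 21]);
translate([1105, 158, 388]) cube([77, 1109, 21]);
translate([1244, 158, 388]) cube([77, 1109, 21]);
translate([1383, 158, 388]) cube([77, 1109, 21]);
translate([1522, 158, 388]) cube([77, 1109, 21]);
translate([1661, 158, 388]) cube([77, 1109, 21]);
translate([1800, 158, 388]) cube([77, 1109, 21]);
translate([1939, 158, 388]) cube([77, 1109, 21]);
translate([2078, 158, 388]) cube([77, 1109, 21]);
translate([2217, 158, 388]) cube([77, 1109, 21]);


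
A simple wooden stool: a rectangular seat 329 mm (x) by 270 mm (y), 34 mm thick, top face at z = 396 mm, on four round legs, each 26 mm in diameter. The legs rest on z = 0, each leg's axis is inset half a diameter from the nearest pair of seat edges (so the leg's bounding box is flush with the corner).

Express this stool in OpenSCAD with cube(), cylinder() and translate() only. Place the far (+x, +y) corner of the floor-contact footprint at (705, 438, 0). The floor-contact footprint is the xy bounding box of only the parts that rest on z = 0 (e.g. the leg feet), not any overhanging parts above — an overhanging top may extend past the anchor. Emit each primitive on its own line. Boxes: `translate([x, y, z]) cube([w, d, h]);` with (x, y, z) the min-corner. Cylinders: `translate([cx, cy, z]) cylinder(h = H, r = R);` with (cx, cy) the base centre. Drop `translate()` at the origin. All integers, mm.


// leg_h = 396 - 34 = 362
translate([376, 168, 362]) cube([329, 270, 34]);
translate([389, 181, 0]) cylinder(h = 362, r = 13);
translate([692, 181, 0]) cylinder(h = 362, r = 13);
translate([389, 425, 0]) cylinder(h = 362, r = 13);
translate([692, 425, 0]) cylinder(h = 362, r = 13);


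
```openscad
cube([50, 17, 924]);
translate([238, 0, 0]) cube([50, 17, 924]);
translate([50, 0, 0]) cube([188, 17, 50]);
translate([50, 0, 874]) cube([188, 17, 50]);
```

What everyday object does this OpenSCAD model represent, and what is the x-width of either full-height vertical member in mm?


A picture frame. The border width is 50 mm.

Four thin pieces enclosing a rectangular opening — a picture frame. The two full-height stiles are 924 mm tall; the top rail sits at z = 874 and is 50 mm tall, so the border above the opening is 924 − 874 = 50 mm, matching the stile x-width.


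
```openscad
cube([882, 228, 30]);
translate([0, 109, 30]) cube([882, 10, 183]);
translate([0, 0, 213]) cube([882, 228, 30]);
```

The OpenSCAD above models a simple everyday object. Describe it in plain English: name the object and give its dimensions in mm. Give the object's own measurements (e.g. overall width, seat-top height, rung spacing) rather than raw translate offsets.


An I-beam lying along x, 882 mm long. Overall section height 243 mm. Two flanges 228 mm wide (y) and 30 mm thick, one on the floor and one at the top; a web 10 mm thick runs between them, centred on the flange width.


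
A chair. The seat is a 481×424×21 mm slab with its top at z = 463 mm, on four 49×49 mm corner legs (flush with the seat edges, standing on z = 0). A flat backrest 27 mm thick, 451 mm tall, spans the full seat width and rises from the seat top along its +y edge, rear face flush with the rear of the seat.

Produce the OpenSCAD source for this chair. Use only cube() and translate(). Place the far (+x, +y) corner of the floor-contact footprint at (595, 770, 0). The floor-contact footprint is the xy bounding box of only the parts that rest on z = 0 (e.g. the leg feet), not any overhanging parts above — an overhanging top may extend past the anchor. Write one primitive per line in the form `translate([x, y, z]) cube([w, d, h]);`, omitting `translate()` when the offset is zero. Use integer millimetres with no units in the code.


translate([114, 346, 442]) cube([481, 424, 21]);
translate([114, 346, 0]) cube([49, 49, 442]);
translate([546, 346, 0]) cube([49, 49, 442]);
translate([114, 721, 0]) cube([49, 49, 442]);
translate([546, 721, 0]) cube([49, 49, 442]);
translate([114, 743, 463]) cube([481, 27, 451]);


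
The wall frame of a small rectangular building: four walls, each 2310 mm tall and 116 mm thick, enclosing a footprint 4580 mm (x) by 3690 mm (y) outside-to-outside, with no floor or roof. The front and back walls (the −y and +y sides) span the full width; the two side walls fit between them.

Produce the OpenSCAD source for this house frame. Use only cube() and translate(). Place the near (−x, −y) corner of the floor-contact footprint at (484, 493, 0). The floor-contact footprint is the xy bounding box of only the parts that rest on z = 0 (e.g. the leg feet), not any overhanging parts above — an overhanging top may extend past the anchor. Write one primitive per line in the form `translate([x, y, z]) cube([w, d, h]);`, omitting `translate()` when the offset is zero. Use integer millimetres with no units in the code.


translate([484, 493, 0]) cube([4580, 116, 2310]);
translate([484, 4067, 0]) cube([4580, 116, 2310]);
translate([484, 609, 0]) cube([116, 3458, 2310]);
translate([4948, 609, 0]) cube([116, 3458, 2310]);
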